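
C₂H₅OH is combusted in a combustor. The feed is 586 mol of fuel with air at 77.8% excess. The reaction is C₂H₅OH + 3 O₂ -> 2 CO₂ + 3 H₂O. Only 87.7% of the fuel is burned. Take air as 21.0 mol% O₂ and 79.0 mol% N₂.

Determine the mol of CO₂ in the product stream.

Stoichiometric O₂ = 3 × 586 = 1758 mol; O₂ fed = 1758 × 1.778 = 3126 mol.
N₂ fed = 3126 × 79/21 = 11760 mol.
Fuel reacted = 0.877 × 586 → ξ = 513.9 mol.
Outlet (n = n₀ + ν ξ):
  C₂H₅OH: 586 − 1(513.9) = 72.08
  O₂: 3126 − 3(513.9) = 1584
  N₂: 11760 (inert)
  CO₂: 0 + 2(513.9) = 1028
  H₂O: 0 + 3(513.9) = 1542

1030 mol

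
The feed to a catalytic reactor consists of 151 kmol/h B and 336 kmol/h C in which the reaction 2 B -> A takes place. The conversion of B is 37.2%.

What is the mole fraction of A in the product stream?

0.0612

B reacted = 0.372 × 151 = 56.17 kmol/h; ν_B = −2, so ξ = 56.17/2 = 28.09 kmol/h.
Outlet amounts (n = n₀ + ν ξ):
  B: 151 − 2(28.09) = 94.83
  A: 0 + 1(28.09) = 28.09
  C: 336 (inert)
Total out = 458.9 kmol/h; y_A = 28.09 / 458.9 = 0.0612.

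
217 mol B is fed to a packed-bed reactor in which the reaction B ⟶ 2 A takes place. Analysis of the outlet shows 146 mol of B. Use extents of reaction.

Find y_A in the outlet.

For B: n = n₀ − 1ξ → 146 = 217 − 1ξ, giving ξ = 71 mol.
Outlet amounts (n = n₀ + ν ξ):
  B: 217 − 1(71) = 146
  A: 0 + 2(71) = 142
Total out = 288 mol; y_A = 142 / 288 = 0.4931.

0.493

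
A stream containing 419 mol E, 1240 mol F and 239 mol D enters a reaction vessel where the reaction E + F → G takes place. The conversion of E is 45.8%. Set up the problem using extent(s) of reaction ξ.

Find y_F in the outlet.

E reacted = 0.458 × 419 = 191.9 mol; ν_E = −1, so ξ = 191.9/1 = 191.9 mol.
Outlet amounts (n = n₀ + ν ξ):
  E: 419 − 1(191.9) = 227.1
  F: 1240 − 1(191.9) = 1048
  G: 0 + 1(191.9) = 191.9
  D: 239 (inert)
Total out = 1706 mol; y_F = 1048 / 1706 = 0.6143.

0.614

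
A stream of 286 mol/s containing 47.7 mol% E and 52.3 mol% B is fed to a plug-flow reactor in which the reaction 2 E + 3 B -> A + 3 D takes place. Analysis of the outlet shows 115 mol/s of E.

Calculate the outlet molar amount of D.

For E: n = n₀ − 2ξ → 115 = 136.4 − 2ξ, giving ξ = 10.71 mol/s.
Outlet amounts (n = n₀ + ν ξ):
  E: 136.4 − 2(10.71) = 115
  B: 149.6 − 3(10.71) = 117.4
  A: 0 + 1(10.71) = 10.71
  D: 0 + 3(10.71) = 32.13

32.1 mol/s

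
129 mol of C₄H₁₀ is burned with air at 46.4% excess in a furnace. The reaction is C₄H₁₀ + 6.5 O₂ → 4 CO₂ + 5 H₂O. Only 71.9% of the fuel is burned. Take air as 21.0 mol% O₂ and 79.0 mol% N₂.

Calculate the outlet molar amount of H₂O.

464 mol

Stoichiometric O₂ = 6.5 × 129 = 838.5 mol; O₂ fed = 838.5 × 1.464 = 1228 mol.
N₂ fed = 1228 × 79/21 = 4618 mol.
Fuel reacted = 0.719 × 129 → ξ = 92.75 mol.
Outlet (n = n₀ + ν ξ):
  C₄H₁₀: 129 − 1(92.75) = 36.25
  O₂: 1228 − 6.5(92.75) = 624.7
  N₂: 4618 (inert)
  CO₂: 0 + 4(92.75) = 371
  H₂O: 0 + 5(92.75) = 463.8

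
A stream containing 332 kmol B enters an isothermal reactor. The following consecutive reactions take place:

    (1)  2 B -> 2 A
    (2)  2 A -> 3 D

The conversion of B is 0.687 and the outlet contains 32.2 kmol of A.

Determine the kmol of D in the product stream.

Conversion of B: B consumed = 2ξ₁ = 0.687 × 332 → ξ₁ = 114 kmol.
A balance: n_A = 0 + 2ξ₁ − 2ξ₂ = 32.2 → ξ₂ = (2·114 − 32.2)/2 = 97.94 kmol.
Outlet amounts (n = n₀ + Σ ν·ξ):
  B: 332 − 2(114) = 103.9
  A: 0 + 2(114) − 2(97.94) = 32.2
  D: 0 + 3(97.94) = 293.8

294 kmol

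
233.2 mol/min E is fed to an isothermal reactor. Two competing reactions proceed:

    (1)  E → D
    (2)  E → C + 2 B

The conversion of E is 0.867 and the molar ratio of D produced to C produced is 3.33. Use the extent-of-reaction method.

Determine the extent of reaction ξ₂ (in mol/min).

Conversion of E: E consumed = 0.867 × 233.2 = 202.2 mol/min = 1ξ₁ + 1ξ₂.
Selectivity: 1ξ₁ / (1ξ₂) = 3.33 → ξ₁ = 3.33 ξ₂.
Substitute: (1·3.33 + 1) ξ₂ = 202.2 → ξ₂ = 46.69 mol/min, ξ₁ = 155.5 mol/min.
Outlet amounts (n = n₀ + Σ ν·ξ):
  E: 233.2 − 1(155.5) − 1(46.69) = 31.02
  D: 0 + 1(155.5) = 155.5
  C: 0 + 1(46.69) = 46.69
  B: 0 + 2(46.69) = 93.39

ξ₂ = 46.7 mol/min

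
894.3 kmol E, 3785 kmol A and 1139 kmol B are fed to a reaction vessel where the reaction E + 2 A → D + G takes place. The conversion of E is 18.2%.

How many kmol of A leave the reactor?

E reacted = 0.182 × 894.3 = 162.8 kmol; ν_E = −1, so ξ = 162.8/1 = 162.8 kmol.
Outlet amounts (n = n₀ + ν ξ):
  E: 894.3 − 1(162.8) = 731.5
  A: 3785 − 2(162.8) = 3459
  D: 0 + 1(162.8) = 162.8
  G: 0 + 1(162.8) = 162.8
  B: 1139 (inert)

3460 kmol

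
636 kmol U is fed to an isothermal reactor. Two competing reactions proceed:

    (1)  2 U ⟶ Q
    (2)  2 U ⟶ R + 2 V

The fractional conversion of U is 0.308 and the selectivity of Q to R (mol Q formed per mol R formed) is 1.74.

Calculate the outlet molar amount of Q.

Conversion of U: U consumed = 0.308 × 636 = 195.9 kmol = 2ξ₁ + 2ξ₂.
Selectivity: 1ξ₁ / (1ξ₂) = 1.74 → ξ₁ = 1.74 ξ₂.
Substitute: (2·1.74 + 2) ξ₂ = 195.9 → ξ₂ = 35.75 kmol, ξ₁ = 62.2 kmol.
Outlet amounts (n = n₀ + Σ ν·ξ):
  U: 636 − 2(62.2) − 2(35.75) = 440.1
  Q: 0 + 1(62.2) = 62.2
  R: 0 + 1(35.75) = 35.75
  V: 0 + 2(35.75) = 71.49

62.2 kmol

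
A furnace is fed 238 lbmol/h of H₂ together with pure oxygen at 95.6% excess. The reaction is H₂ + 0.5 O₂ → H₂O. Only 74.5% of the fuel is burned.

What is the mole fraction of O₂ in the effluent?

0.377

Stoichiometric O₂ = 0.5 × 238 = 119 lbmol/h; O₂ fed = 119 × 1.956 = 232.8 lbmol/h.
Fuel reacted = 0.745 × 238 → ξ = 177.3 lbmol/h.
Outlet (n = n₀ + ν ξ):
  H₂: 238 − 1(177.3) = 60.69
  O₂: 232.8 − 0.5(177.3) = 144.1
  H₂O: 0 + 1(177.3) = 177.3
Total out = 382.1 lbmol/h; y_O₂ = 144.1 / 382.1 = 0.3771.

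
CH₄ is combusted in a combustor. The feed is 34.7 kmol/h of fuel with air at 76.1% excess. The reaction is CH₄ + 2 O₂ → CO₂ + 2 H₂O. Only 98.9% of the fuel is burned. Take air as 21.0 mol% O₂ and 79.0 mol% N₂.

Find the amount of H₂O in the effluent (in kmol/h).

68.6 kmol/h

Stoichiometric O₂ = 2 × 34.7 = 69.4 kmol/h; O₂ fed = 69.4 × 1.761 = 122.2 kmol/h.
N₂ fed = 122.2 × 79/21 = 459.8 kmol/h.
Fuel reacted = 0.989 × 34.7 → ξ = 34.32 kmol/h.
Outlet (n = n₀ + ν ξ):
  CH₄: 34.7 − 1(34.32) = 0.3817
  O₂: 122.2 − 2(34.32) = 53.58
  N₂: 459.8 (inert)
  CO₂: 0 + 1(34.32) = 34.32
  H₂O: 0 + 2(34.32) = 68.64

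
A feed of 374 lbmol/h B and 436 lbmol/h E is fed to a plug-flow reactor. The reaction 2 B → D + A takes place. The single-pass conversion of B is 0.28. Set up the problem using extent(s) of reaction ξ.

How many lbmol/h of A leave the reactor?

B reacted = 0.28 × 374 = 104.7 lbmol/h; ν_B = −2, so ξ = 104.7/2 = 52.36 lbmol/h.
Outlet amounts (n = n₀ + ν ξ):
  B: 374 − 2(52.36) = 269.3
  D: 0 + 1(52.36) = 52.36
  A: 0 + 1(52.36) = 52.36
  E: 436 (inert)

52.4 lbmol/h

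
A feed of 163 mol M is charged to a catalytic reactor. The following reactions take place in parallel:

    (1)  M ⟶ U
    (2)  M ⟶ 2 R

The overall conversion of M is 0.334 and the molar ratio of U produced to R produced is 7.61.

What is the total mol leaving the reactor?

Conversion of M: M consumed = 0.334 × 163 = 54.44 mol = 1ξ₁ + 1ξ₂.
Selectivity: 1ξ₁ / (2ξ₂) = 7.61 → ξ₁ = 15.22 ξ₂.
Substitute: (1·15.22 + 1) ξ₂ = 54.44 → ξ₂ = 3.356 mol, ξ₁ = 51.09 mol.
Outlet amounts (n = n₀ + Σ ν·ξ):
  M: 163 − 1(51.09) − 1(3.356) = 108.6
  U: 0 + 1(51.09) = 51.09
  R: 0 + 2(3.356) = 6.713
Total out = 108.6 + 51.09 + 6.713 = 166.4 mol.

166 mol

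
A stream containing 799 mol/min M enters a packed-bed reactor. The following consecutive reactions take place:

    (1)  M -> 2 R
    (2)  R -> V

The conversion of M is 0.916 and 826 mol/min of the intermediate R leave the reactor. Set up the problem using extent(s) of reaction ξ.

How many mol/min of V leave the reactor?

Conversion of M: M consumed = 1ξ₁ = 0.916 × 799 → ξ₁ = 731.9 mol/min.
R balance: n_R = 0 + 2ξ₁ − 1ξ₂ = 826 → ξ₂ = (2·731.9 − 826)/1 = 637.8 mol/min.
Outlet amounts (n = n₀ + Σ ν·ξ):
  M: 799 − 1(731.9) = 67.12
  R: 0 + 2(731.9) − 1(637.8) = 826
  V: 0 + 1(637.8) = 637.8

638 mol/min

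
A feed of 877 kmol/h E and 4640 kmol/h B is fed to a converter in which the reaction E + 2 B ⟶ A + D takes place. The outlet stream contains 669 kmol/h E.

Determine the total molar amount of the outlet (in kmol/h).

5310 kmol/h

For E: n = n₀ − 1ξ → 669 = 877 − 1ξ, giving ξ = 208 kmol/h.
Outlet amounts (n = n₀ + ν ξ):
  E: 877 − 1(208) = 669
  B: 4640 − 2(208) = 4224
  A: 0 + 1(208) = 208
  D: 0 + 1(208) = 208
Total out = 669 + 4224 + 208 + 208 = 5309 kmol/h.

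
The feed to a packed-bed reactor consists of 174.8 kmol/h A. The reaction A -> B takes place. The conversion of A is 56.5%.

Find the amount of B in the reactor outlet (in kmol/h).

98.8 kmol/h

A reacted = 0.565 × 174.8 = 98.76 kmol/h; ν_A = −1, so ξ = 98.76/1 = 98.76 kmol/h.
Outlet amounts (n = n₀ + ν ξ):
  A: 174.8 − 1(98.76) = 76.04
  B: 0 + 1(98.76) = 98.76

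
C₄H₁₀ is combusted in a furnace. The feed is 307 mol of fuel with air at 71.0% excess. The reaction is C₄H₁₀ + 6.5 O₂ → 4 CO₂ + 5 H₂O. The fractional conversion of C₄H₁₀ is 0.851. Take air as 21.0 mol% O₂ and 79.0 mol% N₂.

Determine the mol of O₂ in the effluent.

Stoichiometric O₂ = 6.5 × 307 = 1996 mol; O₂ fed = 1996 × 1.710 = 3412 mol.
N₂ fed = 3412 × 79/21 = 12840 mol.
Fuel reacted = 0.851 × 307 → ξ = 261.3 mol.
Outlet (n = n₀ + ν ξ):
  C₄H₁₀: 307 − 1(261.3) = 45.74
  O₂: 3412 − 6.5(261.3) = 1714
  N₂: 12840 (inert)
  CO₂: 0 + 4(261.3) = 1045
  H₂O: 0 + 5(261.3) = 1306

1710 mol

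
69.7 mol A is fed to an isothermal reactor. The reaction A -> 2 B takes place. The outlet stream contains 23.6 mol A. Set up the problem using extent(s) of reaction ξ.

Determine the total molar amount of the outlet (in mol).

116 mol

For A: n = n₀ − 1ξ → 23.6 = 69.7 − 1ξ, giving ξ = 46.1 mol.
Outlet amounts (n = n₀ + ν ξ):
  A: 69.7 − 1(46.1) = 23.6
  B: 0 + 2(46.1) = 92.2
Total out = 23.6 + 92.2 = 115.8 mol.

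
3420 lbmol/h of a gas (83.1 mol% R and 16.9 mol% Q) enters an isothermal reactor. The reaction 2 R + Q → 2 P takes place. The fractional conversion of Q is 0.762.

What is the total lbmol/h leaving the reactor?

2980 lbmol/h

Q reacted = 0.762 × 578 = 440.4 lbmol/h; ν_Q = −1, so ξ = 440.4/1 = 440.4 lbmol/h.
Outlet amounts (n = n₀ + ν ξ):
  R: 2842 − 2(440.4) = 1961
  Q: 578 − 1(440.4) = 137.6
  P: 0 + 2(440.4) = 880.8
Total out = 1961 + 137.6 + 880.8 = 2980 lbmol/h.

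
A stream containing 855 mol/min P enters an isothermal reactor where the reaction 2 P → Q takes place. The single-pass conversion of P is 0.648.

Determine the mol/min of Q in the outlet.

277 mol/min

P reacted = 0.648 × 855 = 554 mol/min; ν_P = −2, so ξ = 554/2 = 277 mol/min.
Outlet amounts (n = n₀ + ν ξ):
  P: 855 − 2(277) = 301
  Q: 0 + 1(277) = 277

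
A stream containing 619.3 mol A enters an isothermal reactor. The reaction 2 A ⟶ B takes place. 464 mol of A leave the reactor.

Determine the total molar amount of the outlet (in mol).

542 mol

For A: n = n₀ − 2ξ → 464 = 619.3 − 2ξ, giving ξ = 77.65 mol.
Outlet amounts (n = n₀ + ν ξ):
  A: 619.3 − 2(77.65) = 464
  B: 0 + 1(77.65) = 77.65
Total out = 464 + 77.65 = 541.6 mol.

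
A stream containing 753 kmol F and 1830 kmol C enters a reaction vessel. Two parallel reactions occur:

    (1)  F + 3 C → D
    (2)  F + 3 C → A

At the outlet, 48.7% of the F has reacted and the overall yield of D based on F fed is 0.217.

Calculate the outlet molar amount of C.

730 kmol

Yield of D: 1ξ₁ / 753 = 0.217 → ξ₁ = 163.4 kmol.
Conversion of F: 1ξ₁ + 1ξ₂ = 0.487 × 753 = 366.7 → ξ₂ = 203.3 kmol.
Outlet amounts (n = n₀ + Σ ν·ξ):
  F: 753 − 1(163.4) − 1(203.3) = 386.3
  C: 1830 − 3(163.4) − 3(203.3) = 729.9
  D: 0 + 1(163.4) = 163.4
  A: 0 + 1(203.3) = 203.3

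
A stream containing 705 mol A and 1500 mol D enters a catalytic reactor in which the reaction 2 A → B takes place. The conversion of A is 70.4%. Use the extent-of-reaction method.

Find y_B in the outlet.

A reacted = 0.704 × 705 = 496.3 mol; ν_A = −2, so ξ = 496.3/2 = 248.2 mol.
Outlet amounts (n = n₀ + ν ξ):
  A: 705 − 2(248.2) = 208.7
  B: 0 + 1(248.2) = 248.2
  D: 1500 (inert)
Total out = 1957 mol; y_B = 248.2 / 1957 = 0.1268.

0.127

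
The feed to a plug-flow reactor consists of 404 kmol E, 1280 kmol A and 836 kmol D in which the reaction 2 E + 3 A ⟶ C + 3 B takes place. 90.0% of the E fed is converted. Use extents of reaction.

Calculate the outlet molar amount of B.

E reacted = 0.9 × 404 = 363.6 kmol; ν_E = −2, so ξ = 363.6/2 = 181.8 kmol.
Outlet amounts (n = n₀ + ν ξ):
  E: 404 − 2(181.8) = 40.4
  A: 1280 − 3(181.8) = 734.6
  C: 0 + 1(181.8) = 181.8
  B: 0 + 3(181.8) = 545.4
  D: 836 (inert)

545 kmol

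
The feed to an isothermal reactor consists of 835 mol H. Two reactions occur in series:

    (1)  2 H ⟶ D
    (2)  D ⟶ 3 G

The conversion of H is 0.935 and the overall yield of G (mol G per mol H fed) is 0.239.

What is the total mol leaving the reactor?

578 mol

Conversion of H: H consumed = 2ξ₁ = 0.935 × 835 → ξ₁ = 390.4 mol.
Yield of G: 3ξ₂ / 835 = 0.239 → ξ₂ = 66.52 mol.
Outlet amounts (n = n₀ + Σ ν·ξ):
  H: 835 − 2(390.4) = 54.27
  D: 0 + 1(390.4) − 1(66.52) = 323.8
  G: 0 + 3(66.52) = 199.6
Total out = 54.27 + 323.8 + 199.6 = 577.7 mol.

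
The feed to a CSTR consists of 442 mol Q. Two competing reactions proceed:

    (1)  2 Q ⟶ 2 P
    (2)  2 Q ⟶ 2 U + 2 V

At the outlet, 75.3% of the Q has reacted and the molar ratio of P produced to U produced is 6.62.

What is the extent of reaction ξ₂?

ξ₂ = 21.8 mol

Conversion of Q: Q consumed = 0.753 × 442 = 332.8 mol = 2ξ₁ + 2ξ₂.
Selectivity: 2ξ₁ / (2ξ₂) = 6.62 → ξ₁ = 6.62 ξ₂.
Substitute: (2·6.62 + 2) ξ₂ = 332.8 → ξ₂ = 21.84 mol, ξ₁ = 144.6 mol.
Outlet amounts (n = n₀ + Σ ν·ξ):
  Q: 442 − 2(144.6) − 2(21.84) = 109.2
  P: 0 + 2(144.6) = 289.1
  U: 0 + 2(21.84) = 43.68
  V: 0 + 2(21.84) = 43.68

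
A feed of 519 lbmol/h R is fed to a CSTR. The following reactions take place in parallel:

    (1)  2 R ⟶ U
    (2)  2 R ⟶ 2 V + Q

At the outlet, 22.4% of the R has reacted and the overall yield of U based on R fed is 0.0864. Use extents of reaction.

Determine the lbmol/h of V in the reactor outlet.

Yield of U: 1ξ₁ / 519 = 0.0864 → ξ₁ = 44.84 lbmol/h.
Conversion of R: 2ξ₁ + 2ξ₂ = 0.224 × 519 = 116.3 → ξ₂ = 13.29 lbmol/h.
Outlet amounts (n = n₀ + Σ ν·ξ):
  R: 519 − 2(44.84) − 2(13.29) = 402.7
  U: 0 + 1(44.84) = 44.84
  V: 0 + 2(13.29) = 26.57
  Q: 0 + 1(13.29) = 13.29

26.6 lbmol/h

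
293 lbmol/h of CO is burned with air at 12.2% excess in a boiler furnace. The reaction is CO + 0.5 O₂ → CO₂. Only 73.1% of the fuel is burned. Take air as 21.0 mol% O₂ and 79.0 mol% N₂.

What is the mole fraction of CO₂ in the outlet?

0.221

Stoichiometric O₂ = 0.5 × 293 = 146.5 lbmol/h; O₂ fed = 146.5 × 1.122 = 164.4 lbmol/h.
N₂ fed = 164.4 × 79/21 = 618.4 lbmol/h.
Fuel reacted = 0.731 × 293 → ξ = 214.2 lbmol/h.
Outlet (n = n₀ + ν ξ):
  CO: 293 − 1(214.2) = 78.82
  O₂: 164.4 − 0.5(214.2) = 57.28
  N₂: 618.4 (inert)
  CO₂: 0 + 1(214.2) = 214.2
Total out = 968.6 lbmol/h; y_CO₂ = 214.2 / 968.6 = 0.2211.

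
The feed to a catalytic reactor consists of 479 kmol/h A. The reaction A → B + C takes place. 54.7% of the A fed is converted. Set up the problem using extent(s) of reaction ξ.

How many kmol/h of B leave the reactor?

262 kmol/h

A reacted = 0.547 × 479 = 262 kmol/h; ν_A = −1, so ξ = 262/1 = 262 kmol/h.
Outlet amounts (n = n₀ + ν ξ):
  A: 479 − 1(262) = 217
  B: 0 + 1(262) = 262
  C: 0 + 1(262) = 262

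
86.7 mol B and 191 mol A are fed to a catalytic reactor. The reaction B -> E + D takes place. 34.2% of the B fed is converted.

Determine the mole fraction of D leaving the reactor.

B reacted = 0.342 × 86.7 = 29.65 mol; ν_B = −1, so ξ = 29.65/1 = 29.65 mol.
Outlet amounts (n = n₀ + ν ξ):
  B: 86.7 − 1(29.65) = 57.05
  E: 0 + 1(29.65) = 29.65
  D: 0 + 1(29.65) = 29.65
  A: 191 (inert)
Total out = 307.4 mol; y_D = 29.65 / 307.4 = 0.09647.

0.0965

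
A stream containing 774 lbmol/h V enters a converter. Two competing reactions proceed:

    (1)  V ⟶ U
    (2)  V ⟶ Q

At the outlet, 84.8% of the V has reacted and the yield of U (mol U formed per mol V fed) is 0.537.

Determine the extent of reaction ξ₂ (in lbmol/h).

Yield of U: 1ξ₁ / 774 = 0.537 → ξ₁ = 415.6 lbmol/h.
Conversion of V: 1ξ₁ + 1ξ₂ = 0.848 × 774 = 656.4 → ξ₂ = 240.7 lbmol/h.
Outlet amounts (n = n₀ + Σ ν·ξ):
  V: 774 − 1(415.6) − 1(240.7) = 117.6
  U: 0 + 1(415.6) = 415.6
  Q: 0 + 1(240.7) = 240.7

ξ₂ = 241 lbmol/h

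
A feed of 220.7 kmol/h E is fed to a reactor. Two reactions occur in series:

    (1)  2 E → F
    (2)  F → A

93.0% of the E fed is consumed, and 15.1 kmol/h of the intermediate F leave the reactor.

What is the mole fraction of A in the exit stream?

Conversion of E: E consumed = 2ξ₁ = 0.93 × 220.7 → ξ₁ = 102.6 kmol/h.
F balance: n_F = 0 + 1ξ₁ − 1ξ₂ = 15.1 → ξ₂ = (1·102.6 − 15.1)/1 = 87.53 kmol/h.
Outlet amounts (n = n₀ + Σ ν·ξ):
  E: 220.7 − 2(102.6) = 15.45
  F: 0 + 1(102.6) − 1(87.53) = 15.1
  A: 0 + 1(87.53) = 87.53
Total out = 118.1 kmol/h; y_A = 87.53 / 118.1 = 0.7413.

0.741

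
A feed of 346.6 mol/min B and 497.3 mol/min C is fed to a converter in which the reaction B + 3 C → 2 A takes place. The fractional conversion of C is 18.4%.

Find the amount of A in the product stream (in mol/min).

C reacted = 0.184 × 497.3 = 91.5 mol/min; ν_C = −3, so ξ = 91.5/3 = 30.5 mol/min.
Outlet amounts (n = n₀ + ν ξ):
  B: 346.6 − 1(30.5) = 316.1
  C: 497.3 − 3(30.5) = 405.8
  A: 0 + 2(30.5) = 61

61 mol/min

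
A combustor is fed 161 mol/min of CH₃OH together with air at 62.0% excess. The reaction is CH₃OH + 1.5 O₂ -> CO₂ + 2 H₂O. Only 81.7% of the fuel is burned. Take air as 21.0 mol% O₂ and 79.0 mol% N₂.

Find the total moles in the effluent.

2090 mol/min

Stoichiometric O₂ = 1.5 × 161 = 241.5 mol/min; O₂ fed = 241.5 × 1.620 = 391.2 mol/min.
N₂ fed = 391.2 × 79/21 = 1472 mol/min.
Fuel reacted = 0.817 × 161 → ξ = 131.5 mol/min.
Outlet (n = n₀ + ν ξ):
  CH₃OH: 161 − 1(131.5) = 29.46
  O₂: 391.2 − 1.5(131.5) = 193.9
  N₂: 1472 (inert)
  CO₂: 0 + 1(131.5) = 131.5
  H₂O: 0 + 2(131.5) = 263.1
Total out = 29.46 + 193.9 + 1472 + 131.5 + 263.1 = 2090 mol/min.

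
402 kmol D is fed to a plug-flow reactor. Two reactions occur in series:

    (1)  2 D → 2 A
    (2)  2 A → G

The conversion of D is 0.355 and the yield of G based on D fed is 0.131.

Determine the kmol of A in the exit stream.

Conversion of D: D consumed = 2ξ₁ = 0.355 × 402 → ξ₁ = 71.35 kmol.
Yield of G: 1ξ₂ / 402 = 0.131 → ξ₂ = 52.66 kmol.
Outlet amounts (n = n₀ + Σ ν·ξ):
  D: 402 − 2(71.35) = 259.3
  A: 0 + 2(71.35) − 2(52.66) = 37.39
  G: 0 + 1(52.66) = 52.66

37.4 kmol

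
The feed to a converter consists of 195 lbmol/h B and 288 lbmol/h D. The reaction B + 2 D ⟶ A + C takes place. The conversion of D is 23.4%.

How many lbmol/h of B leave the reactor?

161 lbmol/h

D reacted = 0.234 × 288 = 67.39 lbmol/h; ν_D = −2, so ξ = 67.39/2 = 33.7 lbmol/h.
Outlet amounts (n = n₀ + ν ξ):
  B: 195 − 1(33.7) = 161.3
  D: 288 − 2(33.7) = 220.6
  A: 0 + 1(33.7) = 33.7
  C: 0 + 1(33.7) = 33.7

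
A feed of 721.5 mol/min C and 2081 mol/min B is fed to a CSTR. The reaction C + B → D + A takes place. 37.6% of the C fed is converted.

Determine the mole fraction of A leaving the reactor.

0.0968

C reacted = 0.376 × 721.5 = 271.3 mol/min; ν_C = −1, so ξ = 271.3/1 = 271.3 mol/min.
Outlet amounts (n = n₀ + ν ξ):
  C: 721.5 − 1(271.3) = 450.2
  B: 2081 − 1(271.3) = 1810
  D: 0 + 1(271.3) = 271.3
  A: 0 + 1(271.3) = 271.3
Total out = 2802 mol/min; y_A = 271.3 / 2802 = 0.0968.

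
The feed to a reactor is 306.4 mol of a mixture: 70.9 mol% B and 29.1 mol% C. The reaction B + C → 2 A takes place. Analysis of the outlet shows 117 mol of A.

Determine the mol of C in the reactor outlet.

30.7 mol

For A: n = n₀ + 2ξ → 117 = 0 + 2ξ, giving ξ = 58.5 mol.
Outlet amounts (n = n₀ + ν ξ):
  B: 217.2 − 1(58.5) = 158.7
  C: 89.16 − 1(58.5) = 30.66
  A: 0 + 2(58.5) = 117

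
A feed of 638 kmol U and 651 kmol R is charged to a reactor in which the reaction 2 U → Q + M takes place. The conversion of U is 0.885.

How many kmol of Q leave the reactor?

U reacted = 0.885 × 638 = 564.6 kmol; ν_U = −2, so ξ = 564.6/2 = 282.3 kmol.
Outlet amounts (n = n₀ + ν ξ):
  U: 638 − 2(282.3) = 73.37
  Q: 0 + 1(282.3) = 282.3
  M: 0 + 1(282.3) = 282.3
  R: 651 (inert)

282 kmol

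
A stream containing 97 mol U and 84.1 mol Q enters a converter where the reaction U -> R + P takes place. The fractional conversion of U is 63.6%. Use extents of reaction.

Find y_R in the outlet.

0.254

U reacted = 0.636 × 97 = 61.69 mol; ν_U = −1, so ξ = 61.69/1 = 61.69 mol.
Outlet amounts (n = n₀ + ν ξ):
  U: 97 − 1(61.69) = 35.31
  R: 0 + 1(61.69) = 61.69
  P: 0 + 1(61.69) = 61.69
  Q: 84.1 (inert)
Total out = 242.8 mol; y_R = 61.69 / 242.8 = 0.2541.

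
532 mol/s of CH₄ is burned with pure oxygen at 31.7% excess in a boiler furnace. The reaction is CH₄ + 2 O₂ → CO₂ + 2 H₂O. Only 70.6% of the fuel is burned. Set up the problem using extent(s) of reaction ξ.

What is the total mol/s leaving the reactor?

1930 mol/s

Stoichiometric O₂ = 2 × 532 = 1064 mol/s; O₂ fed = 1064 × 1.317 = 1401 mol/s.
Fuel reacted = 0.706 × 532 → ξ = 375.6 mol/s.
Outlet (n = n₀ + ν ξ):
  CH₄: 532 − 1(375.6) = 156.4
  O₂: 1401 − 2(375.6) = 650.1
  CO₂: 0 + 1(375.6) = 375.6
  H₂O: 0 + 2(375.6) = 751.2
Total out = 156.4 + 650.1 + 375.6 + 751.2 = 1933 mol/s.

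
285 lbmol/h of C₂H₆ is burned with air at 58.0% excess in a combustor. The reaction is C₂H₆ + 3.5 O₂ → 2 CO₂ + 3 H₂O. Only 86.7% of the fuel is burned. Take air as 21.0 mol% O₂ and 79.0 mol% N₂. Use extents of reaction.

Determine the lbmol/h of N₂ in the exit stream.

5930 lbmol/h

Stoichiometric O₂ = 3.5 × 285 = 997.5 lbmol/h; O₂ fed = 997.5 × 1.580 = 1576 lbmol/h.
N₂ fed = 1576 × 79/21 = 5929 lbmol/h.
Fuel reacted = 0.867 × 285 → ξ = 247.1 lbmol/h.
Outlet (n = n₀ + ν ξ):
  C₂H₆: 285 − 1(247.1) = 37.91
  O₂: 1576 − 3.5(247.1) = 711.2
  N₂: 5929 (inert)
  CO₂: 0 + 2(247.1) = 494.2
  H₂O: 0 + 3(247.1) = 741.3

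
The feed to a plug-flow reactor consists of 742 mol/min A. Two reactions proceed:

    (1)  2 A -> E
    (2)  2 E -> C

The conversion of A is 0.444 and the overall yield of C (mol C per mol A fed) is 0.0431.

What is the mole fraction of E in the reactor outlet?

Conversion of A: A consumed = 2ξ₁ = 0.444 × 742 → ξ₁ = 164.7 mol/min.
Yield of C: 1ξ₂ / 742 = 0.0431 → ξ₂ = 31.98 mol/min.
Outlet amounts (n = n₀ + Σ ν·ξ):
  A: 742 − 2(164.7) = 412.6
  E: 0 + 1(164.7) − 2(31.98) = 100.8
  C: 0 + 1(31.98) = 31.98
Total out = 545.3 mol/min; y_E = 100.8 / 545.3 = 0.1848.

0.185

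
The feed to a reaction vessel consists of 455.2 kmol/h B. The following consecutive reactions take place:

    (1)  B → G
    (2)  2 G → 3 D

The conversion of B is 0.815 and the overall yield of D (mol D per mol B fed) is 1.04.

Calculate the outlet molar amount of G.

Conversion of B: B consumed = 1ξ₁ = 0.815 × 455.2 → ξ₁ = 371 kmol/h.
Yield of D: 3ξ₂ / 455.2 = 1.04 → ξ₂ = 157.8 kmol/h.
Outlet amounts (n = n₀ + Σ ν·ξ):
  B: 455.2 − 1(371) = 84.21
  G: 0 + 1(371) − 2(157.8) = 55.38
  D: 0 + 3(157.8) = 473.4

55.4 kmol/h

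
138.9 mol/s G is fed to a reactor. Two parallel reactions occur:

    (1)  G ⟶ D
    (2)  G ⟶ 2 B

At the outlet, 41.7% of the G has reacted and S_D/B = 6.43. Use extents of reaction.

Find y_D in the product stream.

0.376

Conversion of G: G consumed = 0.417 × 138.9 = 57.92 mol/s = 1ξ₁ + 1ξ₂.
Selectivity: 1ξ₁ / (2ξ₂) = 6.43 → ξ₁ = 12.86 ξ₂.
Substitute: (1·12.86 + 1) ξ₂ = 57.92 → ξ₂ = 4.179 mol/s, ξ₁ = 53.74 mol/s.
Outlet amounts (n = n₀ + Σ ν·ξ):
  G: 138.9 − 1(53.74) − 1(4.179) = 80.98
  D: 0 + 1(53.74) = 53.74
  B: 0 + 2(4.179) = 8.358
Total out = 143.1 mol/s; y_D = 53.74 / 143.1 = 0.3756.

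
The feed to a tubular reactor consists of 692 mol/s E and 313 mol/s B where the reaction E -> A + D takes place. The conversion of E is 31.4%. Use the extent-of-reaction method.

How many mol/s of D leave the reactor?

217 mol/s

E reacted = 0.314 × 692 = 217.3 mol/s; ν_E = −1, so ξ = 217.3/1 = 217.3 mol/s.
Outlet amounts (n = n₀ + ν ξ):
  E: 692 − 1(217.3) = 474.7
  A: 0 + 1(217.3) = 217.3
  D: 0 + 1(217.3) = 217.3
  B: 313 (inert)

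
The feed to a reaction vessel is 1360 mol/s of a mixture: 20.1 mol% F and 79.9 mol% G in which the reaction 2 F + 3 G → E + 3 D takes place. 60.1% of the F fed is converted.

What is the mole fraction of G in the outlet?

F reacted = 0.601 × 273.4 = 164.3 mol/s; ν_F = −2, so ξ = 164.3/2 = 82.14 mol/s.
Outlet amounts (n = n₀ + ν ξ):
  F: 273.4 − 2(82.14) = 109.1
  G: 1087 − 3(82.14) = 840.2
  E: 0 + 1(82.14) = 82.14
  D: 0 + 3(82.14) = 246.4
Total out = 1278 mol/s; y_G = 840.2 / 1278 = 0.6575.

0.658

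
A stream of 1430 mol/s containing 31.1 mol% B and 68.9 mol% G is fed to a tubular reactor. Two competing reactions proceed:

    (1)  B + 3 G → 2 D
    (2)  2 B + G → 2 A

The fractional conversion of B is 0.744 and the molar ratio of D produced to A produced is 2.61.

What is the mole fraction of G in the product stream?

Conversion of B: B consumed = 0.744 × 444.7 = 330.9 mol/s = 1ξ₁ + 2ξ₂.
Selectivity: 2ξ₁ / (2ξ₂) = 2.61 → ξ₁ = 2.61 ξ₂.
Substitute: (1·2.61 + 2) ξ₂ = 330.9 → ξ₂ = 71.77 mol/s, ξ₁ = 187.3 mol/s.
Outlet amounts (n = n₀ + Σ ν·ξ):
  B: 444.7 − 1(187.3) − 2(71.77) = 113.9
  G: 985.3 − 3(187.3) − 1(71.77) = 351.5
  D: 0 + 2(187.3) = 374.7
  A: 0 + 2(71.77) = 143.5
Total out = 983.6 mol/s; y_G = 351.5 / 983.6 = 0.3574.

0.357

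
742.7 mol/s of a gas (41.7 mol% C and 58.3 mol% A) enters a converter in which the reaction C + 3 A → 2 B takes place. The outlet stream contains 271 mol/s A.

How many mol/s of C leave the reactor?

For A: n = n₀ − 3ξ → 271 = 433 − 3ξ, giving ξ = 54 mol/s.
Outlet amounts (n = n₀ + ν ξ):
  C: 309.7 − 1(54) = 255.7
  A: 433 − 3(54) = 271
  B: 0 + 2(54) = 108

256 mol/s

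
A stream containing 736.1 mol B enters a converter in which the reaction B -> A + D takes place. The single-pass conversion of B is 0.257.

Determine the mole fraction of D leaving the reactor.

B reacted = 0.257 × 736.1 = 189.2 mol; ν_B = −1, so ξ = 189.2/1 = 189.2 mol.
Outlet amounts (n = n₀ + ν ξ):
  B: 736.1 − 1(189.2) = 546.9
  A: 0 + 1(189.2) = 189.2
  D: 0 + 1(189.2) = 189.2
Total out = 925.3 mol; y_D = 189.2 / 925.3 = 0.2045.

0.204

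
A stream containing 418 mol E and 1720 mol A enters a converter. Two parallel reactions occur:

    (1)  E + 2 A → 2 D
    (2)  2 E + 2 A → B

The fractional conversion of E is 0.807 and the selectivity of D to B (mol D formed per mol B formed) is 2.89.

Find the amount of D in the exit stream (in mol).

283 mol

Conversion of E: E consumed = 0.807 × 418 = 337.3 mol = 1ξ₁ + 2ξ₂.
Selectivity: 2ξ₁ / (1ξ₂) = 2.89 → ξ₁ = 1.445 ξ₂.
Substitute: (1·1.445 + 2) ξ₂ = 337.3 → ξ₂ = 97.92 mol, ξ₁ = 141.5 mol.
Outlet amounts (n = n₀ + Σ ν·ξ):
  E: 418 − 1(141.5) − 2(97.92) = 80.67
  A: 1720 − 2(141.5) − 2(97.92) = 1241
  D: 0 + 2(141.5) = 283
  B: 0 + 1(97.92) = 97.92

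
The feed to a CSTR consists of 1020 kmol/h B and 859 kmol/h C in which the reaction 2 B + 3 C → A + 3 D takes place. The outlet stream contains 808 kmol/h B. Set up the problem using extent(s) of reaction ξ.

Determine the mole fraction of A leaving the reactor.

For B: n = n₀ − 2ξ → 808 = 1020 − 2ξ, giving ξ = 106 kmol/h.
Outlet amounts (n = n₀ + ν ξ):
  B: 1020 − 2(106) = 808
  C: 859 − 3(106) = 541
  A: 0 + 1(106) = 106
  D: 0 + 3(106) = 318
Total out = 1773 kmol/h; y_A = 106 / 1773 = 0.05979.

0.0598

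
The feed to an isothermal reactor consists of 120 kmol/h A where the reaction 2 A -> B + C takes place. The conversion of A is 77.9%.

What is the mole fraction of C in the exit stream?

A reacted = 0.779 × 120 = 93.48 kmol/h; ν_A = −2, so ξ = 93.48/2 = 46.74 kmol/h.
Outlet amounts (n = n₀ + ν ξ):
  A: 120 − 2(46.74) = 26.52
  B: 0 + 1(46.74) = 46.74
  C: 0 + 1(46.74) = 46.74
Total out = 120 kmol/h; y_C = 46.74 / 120 = 0.3895.

0.39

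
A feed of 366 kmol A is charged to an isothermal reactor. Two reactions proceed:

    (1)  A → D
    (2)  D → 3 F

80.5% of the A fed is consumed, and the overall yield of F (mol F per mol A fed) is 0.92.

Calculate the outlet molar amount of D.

182 kmol

Conversion of A: A consumed = 1ξ₁ = 0.805 × 366 → ξ₁ = 294.6 kmol.
Yield of F: 3ξ₂ / 366 = 0.92 → ξ₂ = 112.2 kmol.
Outlet amounts (n = n₀ + Σ ν·ξ):
  A: 366 − 1(294.6) = 71.37
  D: 0 + 1(294.6) − 1(112.2) = 182.4
  F: 0 + 3(112.2) = 336.7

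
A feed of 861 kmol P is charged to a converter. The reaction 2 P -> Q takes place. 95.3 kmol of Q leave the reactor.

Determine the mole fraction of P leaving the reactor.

For Q: n = n₀ + 1ξ → 95.3 = 0 + 1ξ, giving ξ = 95.3 kmol.
Outlet amounts (n = n₀ + ν ξ):
  P: 861 − 2(95.3) = 670.4
  Q: 0 + 1(95.3) = 95.3
Total out = 765.7 kmol; y_P = 670.4 / 765.7 = 0.8755.

0.876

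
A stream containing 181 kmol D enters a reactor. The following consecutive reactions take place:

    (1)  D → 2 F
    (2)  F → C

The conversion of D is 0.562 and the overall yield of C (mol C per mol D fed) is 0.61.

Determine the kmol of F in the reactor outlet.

Conversion of D: D consumed = 1ξ₁ = 0.562 × 181 → ξ₁ = 101.7 kmol.
Yield of C: 1ξ₂ / 181 = 0.61 → ξ₂ = 110.4 kmol.
Outlet amounts (n = n₀ + Σ ν·ξ):
  D: 181 − 1(101.7) = 79.28
  F: 0 + 2(101.7) − 1(110.4) = 93.03
  C: 0 + 1(110.4) = 110.4

93 kmol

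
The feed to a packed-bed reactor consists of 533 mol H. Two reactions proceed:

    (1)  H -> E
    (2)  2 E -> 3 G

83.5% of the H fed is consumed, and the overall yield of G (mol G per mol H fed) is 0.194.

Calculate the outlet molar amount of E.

Conversion of H: H consumed = 1ξ₁ = 0.835 × 533 → ξ₁ = 445.1 mol.
Yield of G: 3ξ₂ / 533 = 0.194 → ξ₂ = 34.47 mol.
Outlet amounts (n = n₀ + Σ ν·ξ):
  H: 533 − 1(445.1) = 87.94
  E: 0 + 1(445.1) − 2(34.47) = 376.1
  G: 0 + 3(34.47) = 103.4

376 mol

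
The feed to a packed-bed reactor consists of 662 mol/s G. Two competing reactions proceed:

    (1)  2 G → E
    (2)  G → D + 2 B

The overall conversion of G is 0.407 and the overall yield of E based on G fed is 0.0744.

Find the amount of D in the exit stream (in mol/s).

Yield of E: 1ξ₁ / 662 = 0.0744 → ξ₁ = 49.25 mol/s.
Conversion of G: 2ξ₁ + 1ξ₂ = 0.407 × 662 = 269.4 → ξ₂ = 170.9 mol/s.
Outlet amounts (n = n₀ + Σ ν·ξ):
  G: 662 − 2(49.25) − 1(170.9) = 392.6
  E: 0 + 1(49.25) = 49.25
  D: 0 + 1(170.9) = 170.9
  B: 0 + 2(170.9) = 341.9

171 mol/s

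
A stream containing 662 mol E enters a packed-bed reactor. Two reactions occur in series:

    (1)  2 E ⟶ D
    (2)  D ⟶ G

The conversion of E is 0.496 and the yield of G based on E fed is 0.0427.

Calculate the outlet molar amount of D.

136 mol

Conversion of E: E consumed = 2ξ₁ = 0.496 × 662 → ξ₁ = 164.2 mol.
Yield of G: 1ξ₂ / 662 = 0.0427 → ξ₂ = 28.27 mol.
Outlet amounts (n = n₀ + Σ ν·ξ):
  E: 662 − 2(164.2) = 333.6
  D: 0 + 1(164.2) − 1(28.27) = 135.9
  G: 0 + 1(28.27) = 28.27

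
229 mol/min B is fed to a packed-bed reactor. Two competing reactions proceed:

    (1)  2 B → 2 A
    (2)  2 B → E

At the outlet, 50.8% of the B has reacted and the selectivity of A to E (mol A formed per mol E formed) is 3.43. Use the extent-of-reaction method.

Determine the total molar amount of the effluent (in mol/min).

Conversion of B: B consumed = 0.508 × 229 = 116.3 mol/min = 2ξ₁ + 2ξ₂.
Selectivity: 2ξ₁ / (1ξ₂) = 3.43 → ξ₁ = 1.715 ξ₂.
Substitute: (2·1.715 + 2) ξ₂ = 116.3 → ξ₂ = 21.42 mol/min, ξ₁ = 36.74 mol/min.
Outlet amounts (n = n₀ + Σ ν·ξ):
  B: 229 − 2(36.74) − 2(21.42) = 112.7
  A: 0 + 2(36.74) = 73.48
  E: 0 + 1(21.42) = 21.42
Total out = 112.7 + 73.48 + 21.42 = 207.6 mol/min.

208 mol/min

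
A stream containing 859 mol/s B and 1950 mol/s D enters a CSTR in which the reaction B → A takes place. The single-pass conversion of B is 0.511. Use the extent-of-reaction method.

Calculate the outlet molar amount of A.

439 mol/s

B reacted = 0.511 × 859 = 438.9 mol/s; ν_B = −1, so ξ = 438.9/1 = 438.9 mol/s.
Outlet amounts (n = n₀ + ν ξ):
  B: 859 − 1(438.9) = 420.1
  A: 0 + 1(438.9) = 438.9
  D: 1950 (inert)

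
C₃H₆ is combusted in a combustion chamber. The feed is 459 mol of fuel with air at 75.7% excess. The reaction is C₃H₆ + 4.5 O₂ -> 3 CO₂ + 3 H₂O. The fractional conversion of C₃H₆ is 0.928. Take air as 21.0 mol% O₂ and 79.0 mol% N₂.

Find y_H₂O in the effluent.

0.0712

Stoichiometric O₂ = 4.5 × 459 = 2066 mol; O₂ fed = 2066 × 1.757 = 3629 mol.
N₂ fed = 3629 × 79/21 = 13650 mol.
Fuel reacted = 0.928 × 459 → ξ = 426 mol.
Outlet (n = n₀ + ν ξ):
  C₃H₆: 459 − 1(426) = 33.05
  O₂: 3629 − 4.5(426) = 1712
  N₂: 13650 (inert)
  CO₂: 0 + 3(426) = 1278
  H₂O: 0 + 3(426) = 1278
Total out = 17950 mol; y_H₂O = 1278 / 17950 = 0.07118.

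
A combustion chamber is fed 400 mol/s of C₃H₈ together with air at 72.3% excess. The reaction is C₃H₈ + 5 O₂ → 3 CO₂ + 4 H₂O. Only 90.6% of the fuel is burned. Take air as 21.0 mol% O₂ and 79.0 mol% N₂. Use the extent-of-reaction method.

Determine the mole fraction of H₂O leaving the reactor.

0.0844

Stoichiometric O₂ = 5 × 400 = 2000 mol/s; O₂ fed = 2000 × 1.723 = 3446 mol/s.
N₂ fed = 3446 × 79/21 = 12960 mol/s.
Fuel reacted = 0.906 × 400 → ξ = 362.4 mol/s.
Outlet (n = n₀ + ν ξ):
  C₃H₈: 400 − 1(362.4) = 37.6
  O₂: 3446 − 5(362.4) = 1634
  N₂: 12960 (inert)
  CO₂: 0 + 3(362.4) = 1087
  H₂O: 0 + 4(362.4) = 1450
Total out = 17170 mol/s; y_H₂O = 1450 / 17170 = 0.08442.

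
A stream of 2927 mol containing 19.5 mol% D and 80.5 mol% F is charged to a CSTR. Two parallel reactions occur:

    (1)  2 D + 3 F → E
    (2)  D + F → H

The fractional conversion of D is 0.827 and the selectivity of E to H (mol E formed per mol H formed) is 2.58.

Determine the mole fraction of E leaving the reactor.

0.096

Conversion of D: D consumed = 0.827 × 570.8 = 472 mol = 2ξ₁ + 1ξ₂.
Selectivity: 1ξ₁ / (1ξ₂) = 2.58 → ξ₁ = 2.58 ξ₂.
Substitute: (2·2.58 + 1) ξ₂ = 472 → ξ₂ = 76.63 mol, ξ₁ = 197.7 mol.
Outlet amounts (n = n₀ + Σ ν·ξ):
  D: 570.8 − 2(197.7) − 1(76.63) = 98.74
  F: 2356 − 3(197.7) − 1(76.63) = 1687
  E: 0 + 1(197.7) = 197.7
  H: 0 + 1(76.63) = 76.63
Total out = 2060 mol; y_E = 197.7 / 2060 = 0.09599.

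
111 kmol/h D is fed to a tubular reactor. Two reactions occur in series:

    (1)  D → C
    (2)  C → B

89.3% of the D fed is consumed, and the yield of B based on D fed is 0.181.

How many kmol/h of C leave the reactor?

79 kmol/h

Conversion of D: D consumed = 1ξ₁ = 0.893 × 111 → ξ₁ = 99.12 kmol/h.
Yield of B: 1ξ₂ / 111 = 0.181 → ξ₂ = 20.09 kmol/h.
Outlet amounts (n = n₀ + Σ ν·ξ):
  D: 111 − 1(99.12) = 11.88
  C: 0 + 1(99.12) − 1(20.09) = 79.03
  B: 0 + 1(20.09) = 20.09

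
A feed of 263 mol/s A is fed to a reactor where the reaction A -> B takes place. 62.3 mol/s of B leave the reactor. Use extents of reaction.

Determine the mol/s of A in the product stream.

For B: n = n₀ + 1ξ → 62.3 = 0 + 1ξ, giving ξ = 62.3 mol/s.
Outlet amounts (n = n₀ + ν ξ):
  A: 263 − 1(62.3) = 200.7
  B: 0 + 1(62.3) = 62.3

201 mol/s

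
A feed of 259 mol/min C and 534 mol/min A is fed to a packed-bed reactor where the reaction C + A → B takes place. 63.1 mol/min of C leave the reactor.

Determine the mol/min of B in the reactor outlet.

196 mol/min

For C: n = n₀ − 1ξ → 63.1 = 259 − 1ξ, giving ξ = 195.9 mol/min.
Outlet amounts (n = n₀ + ν ξ):
  C: 259 − 1(195.9) = 63.1
  A: 534 − 1(195.9) = 338.1
  B: 0 + 1(195.9) = 195.9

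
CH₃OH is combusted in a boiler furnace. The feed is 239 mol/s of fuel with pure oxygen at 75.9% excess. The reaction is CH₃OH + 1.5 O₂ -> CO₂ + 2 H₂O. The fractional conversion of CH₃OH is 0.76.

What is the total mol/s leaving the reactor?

Stoichiometric O₂ = 1.5 × 239 = 358.5 mol/s; O₂ fed = 358.5 × 1.759 = 630.6 mol/s.
Fuel reacted = 0.76 × 239 → ξ = 181.6 mol/s.
Outlet (n = n₀ + ν ξ):
  CH₃OH: 239 − 1(181.6) = 57.36
  O₂: 630.6 − 1.5(181.6) = 358.1
  CO₂: 0 + 1(181.6) = 181.6
  H₂O: 0 + 2(181.6) = 363.3
Total out = 57.36 + 358.1 + 181.6 + 363.3 = 960.4 mol/s.

960 mol/s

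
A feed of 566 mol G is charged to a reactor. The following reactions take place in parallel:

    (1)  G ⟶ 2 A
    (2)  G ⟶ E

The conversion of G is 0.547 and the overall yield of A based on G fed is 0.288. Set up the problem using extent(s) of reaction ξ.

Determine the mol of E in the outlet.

228 mol

Yield of A: 2ξ₁ / 566 = 0.288 → ξ₁ = 81.5 mol.
Conversion of G: 1ξ₁ + 1ξ₂ = 0.547 × 566 = 309.6 → ξ₂ = 228.1 mol.
Outlet amounts (n = n₀ + Σ ν·ξ):
  G: 566 − 1(81.5) − 1(228.1) = 256.4
  A: 0 + 2(81.5) = 163
  E: 0 + 1(228.1) = 228.1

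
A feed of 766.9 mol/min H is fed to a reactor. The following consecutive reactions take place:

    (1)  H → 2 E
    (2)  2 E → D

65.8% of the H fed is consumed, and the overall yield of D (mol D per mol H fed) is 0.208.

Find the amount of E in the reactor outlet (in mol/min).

Conversion of H: H consumed = 1ξ₁ = 0.658 × 766.9 → ξ₁ = 504.6 mol/min.
Yield of D: 1ξ₂ / 766.9 = 0.208 → ξ₂ = 159.5 mol/min.
Outlet amounts (n = n₀ + Σ ν·ξ):
  H: 766.9 − 1(504.6) = 262.3
  E: 0 + 2(504.6) − 2(159.5) = 690.2
  D: 0 + 1(159.5) = 159.5

690 mol/min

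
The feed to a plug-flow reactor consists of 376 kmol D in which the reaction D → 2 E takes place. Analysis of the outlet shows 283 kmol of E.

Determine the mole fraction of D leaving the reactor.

For E: n = n₀ + 2ξ → 283 = 0 + 2ξ, giving ξ = 141.5 kmol.
Outlet amounts (n = n₀ + ν ξ):
  D: 376 − 1(141.5) = 234.5
  E: 0 + 2(141.5) = 283
Total out = 517.5 kmol; y_D = 234.5 / 517.5 = 0.4531.

0.453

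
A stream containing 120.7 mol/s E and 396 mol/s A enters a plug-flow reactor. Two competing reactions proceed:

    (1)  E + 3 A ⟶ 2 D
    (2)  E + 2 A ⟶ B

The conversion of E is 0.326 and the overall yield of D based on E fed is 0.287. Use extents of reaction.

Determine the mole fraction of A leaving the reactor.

Yield of D: 2ξ₁ / 120.7 = 0.287 → ξ₁ = 17.32 mol/s.
Conversion of E: 1ξ₁ + 1ξ₂ = 0.326 × 120.7 = 39.35 → ξ₂ = 22.03 mol/s.
Outlet amounts (n = n₀ + Σ ν·ξ):
  E: 120.7 − 1(17.32) − 1(22.03) = 81.35
  A: 396 − 3(17.32) − 2(22.03) = 300
  D: 0 + 2(17.32) = 34.64
  B: 0 + 1(22.03) = 22.03
Total out = 438 mol/s; y_A = 300 / 438 = 0.6849.

0.685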